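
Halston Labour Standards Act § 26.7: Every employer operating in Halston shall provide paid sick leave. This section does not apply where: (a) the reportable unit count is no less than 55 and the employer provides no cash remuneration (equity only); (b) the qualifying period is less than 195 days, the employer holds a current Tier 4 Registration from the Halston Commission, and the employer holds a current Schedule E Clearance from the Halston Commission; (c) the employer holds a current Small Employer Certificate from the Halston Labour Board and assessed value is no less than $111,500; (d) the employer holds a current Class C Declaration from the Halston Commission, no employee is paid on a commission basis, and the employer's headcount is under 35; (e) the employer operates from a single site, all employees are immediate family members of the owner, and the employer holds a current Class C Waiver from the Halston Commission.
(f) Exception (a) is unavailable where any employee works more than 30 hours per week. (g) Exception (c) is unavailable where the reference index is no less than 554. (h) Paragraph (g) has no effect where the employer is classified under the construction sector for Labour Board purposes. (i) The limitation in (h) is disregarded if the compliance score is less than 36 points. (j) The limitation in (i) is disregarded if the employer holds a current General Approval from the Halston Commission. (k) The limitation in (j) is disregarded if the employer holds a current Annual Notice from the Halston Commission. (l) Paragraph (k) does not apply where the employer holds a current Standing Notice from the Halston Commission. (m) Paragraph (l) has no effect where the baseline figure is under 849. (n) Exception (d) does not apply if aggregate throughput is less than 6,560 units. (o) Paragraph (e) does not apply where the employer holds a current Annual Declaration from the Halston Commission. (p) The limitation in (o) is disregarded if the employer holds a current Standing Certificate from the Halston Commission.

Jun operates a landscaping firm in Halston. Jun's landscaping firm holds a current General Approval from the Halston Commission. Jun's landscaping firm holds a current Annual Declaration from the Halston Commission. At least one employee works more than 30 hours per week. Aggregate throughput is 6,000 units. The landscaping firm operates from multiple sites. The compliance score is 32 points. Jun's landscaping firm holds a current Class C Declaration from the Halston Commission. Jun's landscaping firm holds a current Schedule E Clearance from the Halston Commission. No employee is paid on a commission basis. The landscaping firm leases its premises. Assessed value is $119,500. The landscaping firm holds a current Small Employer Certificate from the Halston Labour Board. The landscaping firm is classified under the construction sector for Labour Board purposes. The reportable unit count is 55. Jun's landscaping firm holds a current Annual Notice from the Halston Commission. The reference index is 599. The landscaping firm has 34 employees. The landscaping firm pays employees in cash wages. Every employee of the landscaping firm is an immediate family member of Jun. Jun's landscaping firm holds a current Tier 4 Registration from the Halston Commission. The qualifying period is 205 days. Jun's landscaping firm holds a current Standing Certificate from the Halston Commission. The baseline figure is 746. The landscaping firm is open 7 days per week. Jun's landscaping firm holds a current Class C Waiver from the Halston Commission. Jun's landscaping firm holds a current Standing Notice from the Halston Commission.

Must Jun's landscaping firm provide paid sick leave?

Yes — Jun's landscaping firm must provide paid sick leave.

Exception (a) fails — employees are paid cash wages.
Exception (b) fails — the qualifying period is 205 days, not less than 195 days.
Exception (c) is satisfied on its face — a current Small Employer Certificate is held; assessed value is $119,500, meeting the $111,500 threshold. Turning to paragraphs (g)–(m): (g) is triggered — the reference index is 599, meeting the 554 threshold. (h) operates (the landscaping firm is classified under the construction sector), but is itself disapplied by (i): (i) applies — the compliance score is 32 points, less than the 36 points limit. (j) applies (a current General Approval is held), but is overridden by (k): (k) operates against (j): a current Annual Notice is held. (l) would limit (k) — a current Standing Notice is held — but (m) sets (l) aside: (m) operates against (l): the baseline figure is 746, under the 849 limit. So (c) is unavailable.
Exception (d)'s conditions are all satisfied: a current Class C Declaration is held; no employee is paid on commission; the employer's headcount is 34, under the 35 limit. But: (n) is triggered — aggregate throughput is 6,000 units, less than the 6,560 units limit. So (d) is unavailable.
Exception (e) requires that the employer operates from a single site; but the employer operates from multiple sites, so (e) is unavailable.
None of the exceptions is available; § 26.7 applies in full.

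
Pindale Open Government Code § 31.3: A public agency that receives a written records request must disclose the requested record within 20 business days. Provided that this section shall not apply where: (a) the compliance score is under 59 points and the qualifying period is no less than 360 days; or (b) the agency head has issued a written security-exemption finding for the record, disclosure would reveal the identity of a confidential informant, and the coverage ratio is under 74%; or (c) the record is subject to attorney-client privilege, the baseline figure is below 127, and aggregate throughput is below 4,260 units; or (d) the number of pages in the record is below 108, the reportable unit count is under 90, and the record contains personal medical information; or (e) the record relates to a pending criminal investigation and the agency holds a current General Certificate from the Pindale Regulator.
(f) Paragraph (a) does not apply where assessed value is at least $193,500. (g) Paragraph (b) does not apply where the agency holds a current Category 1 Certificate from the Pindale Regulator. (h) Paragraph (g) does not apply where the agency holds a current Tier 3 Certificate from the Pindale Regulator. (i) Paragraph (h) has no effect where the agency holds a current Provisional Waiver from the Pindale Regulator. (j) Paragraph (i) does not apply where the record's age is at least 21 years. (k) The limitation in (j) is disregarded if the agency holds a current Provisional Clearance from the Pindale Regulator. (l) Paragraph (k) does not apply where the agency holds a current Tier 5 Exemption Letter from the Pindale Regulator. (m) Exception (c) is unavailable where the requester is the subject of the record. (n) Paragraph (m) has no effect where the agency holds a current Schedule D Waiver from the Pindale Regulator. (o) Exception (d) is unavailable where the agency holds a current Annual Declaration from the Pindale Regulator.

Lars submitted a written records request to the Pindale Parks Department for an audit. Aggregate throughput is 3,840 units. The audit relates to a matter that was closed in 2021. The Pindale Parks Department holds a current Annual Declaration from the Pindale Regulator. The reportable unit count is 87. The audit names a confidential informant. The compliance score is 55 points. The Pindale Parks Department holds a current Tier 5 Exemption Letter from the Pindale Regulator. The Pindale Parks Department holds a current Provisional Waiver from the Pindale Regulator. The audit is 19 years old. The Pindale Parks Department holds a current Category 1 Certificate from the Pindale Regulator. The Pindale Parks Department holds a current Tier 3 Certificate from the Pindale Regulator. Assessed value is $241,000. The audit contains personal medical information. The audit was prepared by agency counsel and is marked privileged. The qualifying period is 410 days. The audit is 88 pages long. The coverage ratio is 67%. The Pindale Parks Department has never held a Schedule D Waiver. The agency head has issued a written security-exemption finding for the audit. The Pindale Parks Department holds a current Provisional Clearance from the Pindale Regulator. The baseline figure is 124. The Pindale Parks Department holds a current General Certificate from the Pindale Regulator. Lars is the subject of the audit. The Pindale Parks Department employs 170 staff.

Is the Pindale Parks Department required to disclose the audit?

All of (a)'s requirements are met (the compliance score is 55 points, under the 59 points limit; the qualifying period is 410 days, meeting the 360 days threshold). However, paragraph (f) must be considered: (f) applies — assessed value is $241,000, meeting the $193,500 threshold. Exception (a) does not apply.
Exception (b) is satisfied on its face — a written security-exemption finding has been issued; the audit names a confidential informant; the coverage ratio is 67%, under the 74% limit. However, paragraphs (g)–(l) must be considered: (g) is engaged — a current Category 1 Certificate is held. (h) would limit (g) — a current Tier 3 Certificate is held — but (i) sets (h) aside: (i) operates against (h): a current Provisional Waiver is held. (j) is inapplicable (the record's age is 19 years, short of 21 years), so (i) stands. Exception (b) does not apply.
Exception (c): the audit is privileged; the baseline figure is 124, below the 127 limit; aggregate throughput is 3,840 units, below the 4,260 units limit — every condition holds. But: (m) applies — Lars is the subject of the audit. (n) does not operate here (there is no Schedule D Waiver in force), so (m) stands. So (c) is unavailable.
Exception (d) is satisfied on its face — the number of pages in the record is 88, below the 108 limit; the reportable unit count is 87, under the 90 limit; the audit contains personal medical information. But applying paragraph (o): (o) applies — a current Annual Declaration is held. (d) is therefore removed.
Exception (e) requires that the record relates to a pending criminal investigation; but the audit relates to a closed matter, so (e) is unavailable.
No exception displaces § 31.3.

Yes — the Pindale Parks Department must disclose the audit.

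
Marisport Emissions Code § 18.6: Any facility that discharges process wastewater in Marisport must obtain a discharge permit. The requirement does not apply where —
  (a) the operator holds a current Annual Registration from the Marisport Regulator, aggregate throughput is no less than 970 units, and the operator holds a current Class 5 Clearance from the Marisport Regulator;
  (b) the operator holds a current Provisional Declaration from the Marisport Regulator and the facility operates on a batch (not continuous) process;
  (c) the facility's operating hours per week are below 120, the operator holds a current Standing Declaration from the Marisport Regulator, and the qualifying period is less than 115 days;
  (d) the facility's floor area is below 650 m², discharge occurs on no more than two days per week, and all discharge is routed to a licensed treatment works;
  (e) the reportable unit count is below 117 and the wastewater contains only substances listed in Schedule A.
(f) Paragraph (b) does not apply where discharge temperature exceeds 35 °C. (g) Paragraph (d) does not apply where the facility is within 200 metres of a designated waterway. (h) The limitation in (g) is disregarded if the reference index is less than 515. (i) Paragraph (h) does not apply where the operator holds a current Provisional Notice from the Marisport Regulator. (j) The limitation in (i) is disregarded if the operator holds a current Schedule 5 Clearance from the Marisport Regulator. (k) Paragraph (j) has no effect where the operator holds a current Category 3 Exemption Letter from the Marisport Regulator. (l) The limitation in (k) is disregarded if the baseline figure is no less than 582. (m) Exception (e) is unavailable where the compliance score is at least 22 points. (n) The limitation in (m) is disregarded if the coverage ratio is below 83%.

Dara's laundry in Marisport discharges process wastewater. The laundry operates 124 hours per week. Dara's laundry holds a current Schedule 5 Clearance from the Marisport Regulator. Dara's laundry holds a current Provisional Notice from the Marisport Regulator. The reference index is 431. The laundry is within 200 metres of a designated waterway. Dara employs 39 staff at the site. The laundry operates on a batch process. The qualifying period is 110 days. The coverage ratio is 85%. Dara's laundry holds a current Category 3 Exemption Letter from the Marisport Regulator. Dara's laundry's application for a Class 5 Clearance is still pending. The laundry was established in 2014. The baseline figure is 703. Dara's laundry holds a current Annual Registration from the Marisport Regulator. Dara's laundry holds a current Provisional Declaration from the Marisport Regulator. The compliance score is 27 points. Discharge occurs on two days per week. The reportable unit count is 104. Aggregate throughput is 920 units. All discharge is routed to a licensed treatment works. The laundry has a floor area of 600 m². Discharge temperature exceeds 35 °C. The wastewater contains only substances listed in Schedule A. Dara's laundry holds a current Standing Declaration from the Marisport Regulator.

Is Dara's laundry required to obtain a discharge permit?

Exception (a) does not apply: aggregate throughput is 920 units, short of 970 units.
Exception (b)'s conditions are all satisfied: a current Provisional Declaration is held; the facility operates on a batch process. Turning to paragraph (f): (f) operates against (b): discharge temperature exceeds 35 °C. Exception (b) does not apply.
Exception (c) requires that the facility's operating hours per week are below 120; but the facility's operating hours per week are 124, not below 120, so (c) is unavailable.
Exception (d): the facility's floor area is 600 m², below the 650 m² limit; discharge occurs on no more than two days per week; discharge is routed to a licensed treatment works — every condition holds. As to paragraphs (g)–(l): (g) is engaged (the laundry is within 200 m of a designated waterway), but yields to (h): (h) is triggered — the reference index is 431, less than the 515 limit. (i) would limit (h) — a current Provisional Notice is held — but (j) sets (i) aside: (j) operates against (i): a current Schedule 5 Clearance is held. (k) would limit (j) — a current Category 3 Exemption Letter is held — but (l) sets (k) aside: (l) is engaged — the baseline figure is 703, meeting the 582 threshold. Exception (d) stands.
Exception (e)'s conditions are all satisfied: the reportable unit count is 104, below the 117 limit; the wastewater is Schedule-A-only. But applying paragraphs (m)–(n): (m) operates — the compliance score is 27 points, meeting the 22 points threshold. (n), which would lift (m), is not engaged — the coverage ratio is 85%, not below 83%. So (e) is unavailable.

No — exception (d) applies; Dara's laundry is not required to obtain a discharge permit.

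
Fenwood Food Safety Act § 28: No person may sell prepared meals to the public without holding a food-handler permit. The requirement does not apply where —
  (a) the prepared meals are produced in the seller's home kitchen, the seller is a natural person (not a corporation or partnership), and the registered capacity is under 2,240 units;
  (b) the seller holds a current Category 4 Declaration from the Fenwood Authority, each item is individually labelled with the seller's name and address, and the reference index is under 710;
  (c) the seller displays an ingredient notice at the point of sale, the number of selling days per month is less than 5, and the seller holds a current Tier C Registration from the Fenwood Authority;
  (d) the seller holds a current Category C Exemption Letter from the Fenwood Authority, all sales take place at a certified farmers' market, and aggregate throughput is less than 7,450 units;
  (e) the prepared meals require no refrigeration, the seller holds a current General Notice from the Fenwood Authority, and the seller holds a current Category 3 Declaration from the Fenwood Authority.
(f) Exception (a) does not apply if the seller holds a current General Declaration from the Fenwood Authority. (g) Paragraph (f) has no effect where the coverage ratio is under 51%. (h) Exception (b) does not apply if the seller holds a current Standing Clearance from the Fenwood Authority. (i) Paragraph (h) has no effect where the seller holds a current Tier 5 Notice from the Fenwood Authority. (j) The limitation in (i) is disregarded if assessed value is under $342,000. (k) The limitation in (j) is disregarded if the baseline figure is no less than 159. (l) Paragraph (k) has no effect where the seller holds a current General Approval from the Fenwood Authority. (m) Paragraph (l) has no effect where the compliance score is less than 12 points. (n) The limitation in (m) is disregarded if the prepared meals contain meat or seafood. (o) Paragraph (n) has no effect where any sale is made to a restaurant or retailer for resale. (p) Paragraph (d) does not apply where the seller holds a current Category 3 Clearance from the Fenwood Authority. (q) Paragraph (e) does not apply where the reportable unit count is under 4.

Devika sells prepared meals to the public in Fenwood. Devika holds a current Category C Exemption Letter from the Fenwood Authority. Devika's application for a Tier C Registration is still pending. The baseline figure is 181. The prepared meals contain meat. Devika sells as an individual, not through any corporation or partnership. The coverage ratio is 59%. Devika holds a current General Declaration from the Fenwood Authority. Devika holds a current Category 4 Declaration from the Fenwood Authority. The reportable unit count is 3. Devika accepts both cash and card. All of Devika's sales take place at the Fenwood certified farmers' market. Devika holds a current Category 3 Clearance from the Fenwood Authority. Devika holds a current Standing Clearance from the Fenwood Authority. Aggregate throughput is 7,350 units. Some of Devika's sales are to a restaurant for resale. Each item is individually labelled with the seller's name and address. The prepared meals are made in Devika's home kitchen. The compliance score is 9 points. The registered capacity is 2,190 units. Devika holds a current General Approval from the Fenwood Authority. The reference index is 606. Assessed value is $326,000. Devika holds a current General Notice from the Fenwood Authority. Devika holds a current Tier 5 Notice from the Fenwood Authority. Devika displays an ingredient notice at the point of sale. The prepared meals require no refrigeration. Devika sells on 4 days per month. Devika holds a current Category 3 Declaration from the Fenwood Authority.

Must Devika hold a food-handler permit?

All of (a)'s requirements are met (the prepared meals are home-kitchen produced; the seller is a natural person; the registered capacity is 2,190 units, under the 2,240 units limit). But applying paragraphs (f)–(g): (f) operates — a current General Declaration is held. (g) is not engaged (the coverage ratio is 59%, not under 51%), so (f) stands. (a) is therefore removed.
Exception (b) is satisfied on its face — a current Category 4 Declaration is held; items are individually labelled; the reference index is 606, under the 710 limit. Under paragraphs (h)–(o): (h) would limit (b) — a current Standing Clearance is held — but (i) sets (h) aside: (i) operates against (h): a current Tier 5 Notice is held. (j) would limit (i) — assessed value is $326,000, under the $342,000 limit — but (k) sets (j) aside: (k) operates against (j): the baseline figure is 181, meeting the 159 threshold. (l) applies (a current General Approval is held), but is set aside by (m): (m) applies — the compliance score is 9 points, less than the 12 points limit. (n) would limit (m) — the prepared meals contain meat — but (o) sets (n) aside: (o) operates against (n): some sales are to a restaurant for resale. Exception (b) stands.
Exception (c) requires that the seller holds a current Tier C Registration from the Fenwood Authority; but the Tier C Registration is not current, so (c) is unavailable.
All of (d)'s requirements are met (a current Category C Exemption Letter is held; all sales are at a certified farmers' market; aggregate throughput is 7,350 units, less than the 7,450 units limit). But applying paragraph (p): (p) is engaged — a current Category 3 Clearance is held. (d) is therefore removed.
Exception (e)'s conditions are all satisfied: the prepared meals are shelf-stable; a current General Notice is held; a current Category 3 Declaration is held. However, paragraph (q) must be considered: (q) operates against (e): the reportable unit count is 3, under the 4 limit. So (e) is unavailable.

No — exception (b) applies; Devika is not required to hold a food-handler permit.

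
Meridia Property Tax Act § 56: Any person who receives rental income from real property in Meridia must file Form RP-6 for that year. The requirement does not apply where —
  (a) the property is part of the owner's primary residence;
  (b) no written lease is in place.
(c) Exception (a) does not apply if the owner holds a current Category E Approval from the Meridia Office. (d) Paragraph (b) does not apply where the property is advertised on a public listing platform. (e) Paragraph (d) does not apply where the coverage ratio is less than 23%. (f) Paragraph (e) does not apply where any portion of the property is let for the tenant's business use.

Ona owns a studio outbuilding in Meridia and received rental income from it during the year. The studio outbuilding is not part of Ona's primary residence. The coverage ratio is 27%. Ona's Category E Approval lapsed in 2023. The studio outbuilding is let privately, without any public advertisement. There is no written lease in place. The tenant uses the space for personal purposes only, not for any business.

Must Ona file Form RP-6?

No — exception (b) applies; Ona is not required to file Form RP-6.

Exception (a) requires that the property is part of the owner's primary residence; but the studio outbuilding is not part of the primary residence, so (a) is unavailable.
Exception (b): there is no written lease — every condition holds. Applying paragraphs (d)–(f): (d) does not operate here — the property is let privately without advertisement. So (b) applies.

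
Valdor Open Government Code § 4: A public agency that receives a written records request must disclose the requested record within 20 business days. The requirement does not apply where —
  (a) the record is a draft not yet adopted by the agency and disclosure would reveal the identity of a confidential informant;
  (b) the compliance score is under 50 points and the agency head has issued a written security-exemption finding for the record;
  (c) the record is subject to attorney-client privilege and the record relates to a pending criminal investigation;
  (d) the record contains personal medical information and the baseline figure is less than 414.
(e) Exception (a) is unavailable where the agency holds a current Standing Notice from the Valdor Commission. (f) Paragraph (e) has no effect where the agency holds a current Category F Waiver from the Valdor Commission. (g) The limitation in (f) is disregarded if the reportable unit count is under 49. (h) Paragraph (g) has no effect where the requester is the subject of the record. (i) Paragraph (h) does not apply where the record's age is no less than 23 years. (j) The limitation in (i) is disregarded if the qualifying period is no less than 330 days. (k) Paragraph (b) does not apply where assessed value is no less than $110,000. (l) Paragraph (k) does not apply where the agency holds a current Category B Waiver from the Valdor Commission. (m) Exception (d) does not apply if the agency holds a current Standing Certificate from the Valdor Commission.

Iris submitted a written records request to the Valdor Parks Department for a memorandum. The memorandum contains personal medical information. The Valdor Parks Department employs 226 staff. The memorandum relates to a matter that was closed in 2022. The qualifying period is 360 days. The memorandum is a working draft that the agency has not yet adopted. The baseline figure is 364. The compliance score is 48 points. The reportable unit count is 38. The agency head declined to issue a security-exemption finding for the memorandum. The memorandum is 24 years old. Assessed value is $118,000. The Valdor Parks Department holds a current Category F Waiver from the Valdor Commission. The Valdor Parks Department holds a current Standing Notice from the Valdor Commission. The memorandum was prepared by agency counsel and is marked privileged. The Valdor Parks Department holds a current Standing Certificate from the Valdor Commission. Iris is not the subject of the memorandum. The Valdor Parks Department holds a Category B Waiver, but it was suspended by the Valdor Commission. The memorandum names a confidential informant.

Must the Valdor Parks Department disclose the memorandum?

Yes — the Valdor Parks Department must disclose the memorandum.

Exception (a)'s conditions are all satisfied: the memorandum is an unadopted draft; the memorandum names a confidential informant. But: (e) operates against (a): a current Standing Notice is held. (f) is engaged (a current Category F Waiver is held), but is displaced by (g): (g) operates against (f): the reportable unit count is 38, under the 49 limit. (h), which would lift (g), is not triggered — Iris is not the subject of the memorandum. Exception (a) does not apply.
Exception (b) fails — the agency head declined to issue a security-exemption finding.
Exception (c) does not apply: the memorandum relates to a closed matter.
Exception (d): the memorandum contains personal medical information; the baseline figure is 364, less than the 414 limit — every condition holds. But: (m) operates against (d): a current Standing Certificate is held. So (d) is unavailable.
No exception is made out. the Valdor Parks Department falls within the general rule.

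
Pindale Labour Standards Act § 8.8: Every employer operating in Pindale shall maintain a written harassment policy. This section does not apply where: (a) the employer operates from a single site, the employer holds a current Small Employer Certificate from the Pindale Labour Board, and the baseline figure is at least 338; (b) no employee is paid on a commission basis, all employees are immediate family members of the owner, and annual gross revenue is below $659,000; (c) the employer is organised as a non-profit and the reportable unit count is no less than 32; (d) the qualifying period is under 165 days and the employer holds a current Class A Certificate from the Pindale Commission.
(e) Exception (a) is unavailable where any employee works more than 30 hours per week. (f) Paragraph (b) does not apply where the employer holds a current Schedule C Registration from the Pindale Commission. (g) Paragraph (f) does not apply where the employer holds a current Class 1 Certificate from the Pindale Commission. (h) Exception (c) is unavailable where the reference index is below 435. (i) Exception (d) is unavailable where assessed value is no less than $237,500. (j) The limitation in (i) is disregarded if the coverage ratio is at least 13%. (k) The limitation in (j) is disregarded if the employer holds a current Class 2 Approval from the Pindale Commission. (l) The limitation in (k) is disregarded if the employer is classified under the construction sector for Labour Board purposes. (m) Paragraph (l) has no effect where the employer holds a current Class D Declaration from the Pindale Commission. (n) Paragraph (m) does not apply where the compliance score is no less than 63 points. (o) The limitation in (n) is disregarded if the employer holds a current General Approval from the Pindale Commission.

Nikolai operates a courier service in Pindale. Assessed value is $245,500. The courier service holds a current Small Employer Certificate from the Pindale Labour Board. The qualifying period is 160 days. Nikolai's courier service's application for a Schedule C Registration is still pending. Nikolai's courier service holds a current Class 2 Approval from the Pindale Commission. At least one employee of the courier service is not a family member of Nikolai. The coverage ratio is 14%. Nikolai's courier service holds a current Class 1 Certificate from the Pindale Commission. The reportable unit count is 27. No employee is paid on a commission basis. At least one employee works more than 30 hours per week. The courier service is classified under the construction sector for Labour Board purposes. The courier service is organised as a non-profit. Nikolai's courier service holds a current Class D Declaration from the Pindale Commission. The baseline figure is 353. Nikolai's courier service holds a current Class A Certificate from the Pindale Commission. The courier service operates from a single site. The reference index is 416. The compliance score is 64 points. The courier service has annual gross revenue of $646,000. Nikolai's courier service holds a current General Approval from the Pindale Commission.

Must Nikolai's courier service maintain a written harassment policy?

Yes — Nikolai's courier service must maintain a written harassment policy.

Exception (a) is satisfied on its face — the employer operates from a single site; a current Small Employer Certificate is held; the baseline figure is 353, meeting the 338 threshold. Turning to paragraph (e): (e) is triggered — at least one employee exceeds 30 hours/week. So (a) is unavailable.
Exception (b) does not apply: at least one employee is not a family member.
Exception (c) fails — the reportable unit count is 27, short of 32.
Exception (d)'s conditions are all satisfied: the qualifying period is 160 days, under the 165 days limit; a current Class A Certificate is held. But applying paragraphs (i)–(o): (i) operates — assessed value is $245,500, meeting the $237,500 threshold. (j) is triggered (the coverage ratio is 14%, meeting the 13% threshold), but is displaced by (k): (k) applies — a current Class 2 Approval is held. (l) operates (the courier service is classified under the construction sector), but is overridden by (m): (m) operates against (l): a current Class D Declaration is held. (n) would limit (m) — the compliance score is 64 points, meeting the 63 points threshold — but (o) sets (n) aside: (o) operates against (n): a current General Approval is held. (d) is therefore removed.
No exception applies. The general rule governs.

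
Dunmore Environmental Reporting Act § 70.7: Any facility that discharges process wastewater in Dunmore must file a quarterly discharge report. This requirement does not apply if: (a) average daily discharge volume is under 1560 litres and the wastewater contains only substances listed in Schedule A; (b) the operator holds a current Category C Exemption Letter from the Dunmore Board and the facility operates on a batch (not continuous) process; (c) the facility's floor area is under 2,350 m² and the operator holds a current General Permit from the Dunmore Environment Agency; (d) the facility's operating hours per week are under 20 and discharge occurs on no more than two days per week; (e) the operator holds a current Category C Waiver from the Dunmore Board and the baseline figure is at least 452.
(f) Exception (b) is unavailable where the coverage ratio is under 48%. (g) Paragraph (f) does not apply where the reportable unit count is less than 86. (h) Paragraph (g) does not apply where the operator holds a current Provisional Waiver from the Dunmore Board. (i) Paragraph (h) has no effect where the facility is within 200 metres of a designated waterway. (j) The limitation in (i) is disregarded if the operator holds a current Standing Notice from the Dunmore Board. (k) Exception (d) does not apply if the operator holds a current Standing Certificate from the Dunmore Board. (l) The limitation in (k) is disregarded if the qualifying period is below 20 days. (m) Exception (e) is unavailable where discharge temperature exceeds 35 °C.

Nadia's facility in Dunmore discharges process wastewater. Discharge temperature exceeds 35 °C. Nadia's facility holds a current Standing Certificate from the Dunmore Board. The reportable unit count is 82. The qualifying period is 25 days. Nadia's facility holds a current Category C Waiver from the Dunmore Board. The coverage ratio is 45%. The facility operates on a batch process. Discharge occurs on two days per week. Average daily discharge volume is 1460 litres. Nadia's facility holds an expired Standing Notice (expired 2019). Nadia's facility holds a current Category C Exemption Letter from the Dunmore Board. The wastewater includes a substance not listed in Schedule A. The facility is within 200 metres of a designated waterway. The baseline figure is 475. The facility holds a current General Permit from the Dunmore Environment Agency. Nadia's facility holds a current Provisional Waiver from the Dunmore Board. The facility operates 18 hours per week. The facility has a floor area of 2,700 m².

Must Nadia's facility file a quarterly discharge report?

Exception (a) fails — the wastewater includes a non-Schedule-A substance.
Exception (b)'s conditions are all satisfied: a current Category C Exemption Letter is held; the facility operates on a batch process. Considering the limiting provisions: (f) would limit (b) — the coverage ratio is 45%, under the 48% limit — but (g) sets (f) aside: (g) is triggered — the reportable unit count is 82, less than the 86 limit. (h) would limit (g) — a current Provisional Waiver is held — but (i) sets (h) aside: (i) operates against (h): the facility is within 200 m of a designated waterway. (j) does not operate here (no current Standing Notice is held), so (i) stands. So (b) applies.
Exception (c) fails — the facility's floor area is 2,700 m², not under 2,350 m².
All of (d)'s requirements are met (the facility's operating hours per week are 18, under the 20 limit; discharge occurs on no more than two days per week). However, paragraphs (k)–(l) must be considered: (k) is triggered — a current Standing Certificate is held. (l) is not engaged (the qualifying period is 25 days, not below 20 days), so (k) stands. So (d) is unavailable.
Exception (e)'s conditions are all satisfied: a current Category C Waiver is held; the baseline figure is 475, meeting the 452 threshold. But applying paragraph (m): (m) applies — discharge temperature exceeds 35 °C. Exception (e) does not apply.

No — exception (b) applies; Nadia's facility is not required to file a quarterly discharge report.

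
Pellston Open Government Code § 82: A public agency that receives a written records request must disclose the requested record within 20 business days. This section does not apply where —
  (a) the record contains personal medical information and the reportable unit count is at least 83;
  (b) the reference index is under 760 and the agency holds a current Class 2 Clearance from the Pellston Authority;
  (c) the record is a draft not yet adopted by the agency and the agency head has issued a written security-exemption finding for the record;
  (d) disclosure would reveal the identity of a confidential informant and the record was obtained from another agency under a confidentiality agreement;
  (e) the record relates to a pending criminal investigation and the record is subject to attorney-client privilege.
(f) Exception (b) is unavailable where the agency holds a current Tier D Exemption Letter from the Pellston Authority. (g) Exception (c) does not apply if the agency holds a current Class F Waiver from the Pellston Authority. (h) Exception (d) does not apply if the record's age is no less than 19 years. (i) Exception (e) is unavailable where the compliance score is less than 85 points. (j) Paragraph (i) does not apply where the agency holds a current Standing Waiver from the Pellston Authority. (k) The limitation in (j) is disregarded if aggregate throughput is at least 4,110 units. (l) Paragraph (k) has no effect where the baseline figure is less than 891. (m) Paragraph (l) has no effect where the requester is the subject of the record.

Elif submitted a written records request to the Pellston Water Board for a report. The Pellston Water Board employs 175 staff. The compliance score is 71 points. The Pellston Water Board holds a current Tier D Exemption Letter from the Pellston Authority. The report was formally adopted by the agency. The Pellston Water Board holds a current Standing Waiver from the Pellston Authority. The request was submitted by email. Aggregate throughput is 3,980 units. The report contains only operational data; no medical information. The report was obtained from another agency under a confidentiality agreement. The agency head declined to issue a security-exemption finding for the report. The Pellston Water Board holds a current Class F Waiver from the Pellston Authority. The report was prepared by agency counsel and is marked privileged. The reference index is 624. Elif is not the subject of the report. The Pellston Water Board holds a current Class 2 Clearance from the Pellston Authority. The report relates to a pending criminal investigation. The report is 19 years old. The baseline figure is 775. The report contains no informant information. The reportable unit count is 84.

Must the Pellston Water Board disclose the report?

Exception (a) does not apply: the report contains only operational data.
Exception (b): the reference index is 624, under the 760 limit; a current Class 2 Clearance is held — every condition holds. Turning to paragraph (f): (f) applies — a current Tier D Exemption Letter is held. So (b) is unavailable.
Exception (c) does not apply: the report has been formally adopted.
Exception (d) requires that disclosure would reveal the identity of a confidential informant; but the report contains no informant information, so (d) is unavailable.
Exception (e): the report relates to a pending investigation; the report is privileged — every condition holds. Considering the limiting provisions: (i) would limit (e) — the compliance score is 71 points, less than the 85 points limit — but (j) sets (i) aside: (j) applies — a current Standing Waiver is held. (k), which would lift (j), does not operate here — aggregate throughput is 3,980 units, short of 4,110 units. Exception (e) stands.

No — exception (e) applies; the Pellston Water Board is not required to disclose the report.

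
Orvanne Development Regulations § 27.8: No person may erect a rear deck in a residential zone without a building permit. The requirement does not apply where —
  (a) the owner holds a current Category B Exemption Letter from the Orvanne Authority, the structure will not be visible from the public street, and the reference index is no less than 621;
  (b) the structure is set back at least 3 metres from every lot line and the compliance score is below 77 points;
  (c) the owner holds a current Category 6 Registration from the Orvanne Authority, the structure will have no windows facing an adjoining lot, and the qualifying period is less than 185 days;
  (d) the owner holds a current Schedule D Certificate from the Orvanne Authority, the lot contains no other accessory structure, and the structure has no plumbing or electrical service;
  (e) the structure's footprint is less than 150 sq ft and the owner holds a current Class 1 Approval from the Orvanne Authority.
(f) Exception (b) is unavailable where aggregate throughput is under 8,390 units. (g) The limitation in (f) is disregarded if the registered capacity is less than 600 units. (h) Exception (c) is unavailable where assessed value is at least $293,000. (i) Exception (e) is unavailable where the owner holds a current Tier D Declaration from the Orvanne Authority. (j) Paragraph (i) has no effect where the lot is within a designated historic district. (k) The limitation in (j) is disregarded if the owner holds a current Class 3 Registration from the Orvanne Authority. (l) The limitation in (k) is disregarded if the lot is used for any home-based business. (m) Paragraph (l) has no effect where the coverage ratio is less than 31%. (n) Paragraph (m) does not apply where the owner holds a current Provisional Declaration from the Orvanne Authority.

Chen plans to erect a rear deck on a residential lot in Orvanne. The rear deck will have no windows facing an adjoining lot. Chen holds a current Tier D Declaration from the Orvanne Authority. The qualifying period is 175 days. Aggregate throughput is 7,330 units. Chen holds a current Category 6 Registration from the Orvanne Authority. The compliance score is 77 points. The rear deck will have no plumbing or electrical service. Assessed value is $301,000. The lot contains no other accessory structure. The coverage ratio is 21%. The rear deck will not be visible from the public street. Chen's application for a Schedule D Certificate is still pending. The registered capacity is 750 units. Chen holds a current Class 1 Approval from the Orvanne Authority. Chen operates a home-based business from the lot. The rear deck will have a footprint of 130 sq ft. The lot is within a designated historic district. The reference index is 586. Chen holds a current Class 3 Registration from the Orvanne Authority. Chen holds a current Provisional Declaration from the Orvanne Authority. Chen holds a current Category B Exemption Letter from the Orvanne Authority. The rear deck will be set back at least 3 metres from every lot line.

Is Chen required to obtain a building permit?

Exception (a) fails — the reference index is 586, short of 621.
Exception (b) requires that the compliance score is below 77 points; but the compliance score is 77 points, not below 77 points, so (b) is unavailable.
All of (c)'s requirements are met (a current Category 6 Registration is held; no windows face an adjoining lot; the qualifying period is 175 days, less than the 185 days limit). But applying paragraph (h): (h) operates — assessed value is $301,000, meeting the $293,000 threshold. Exception (c) does not apply.
Exception (d) requires that the owner holds a current Schedule D Certificate from the Orvanne Authority; but there is no Schedule D Certificate in force, so (d) is unavailable.
Exception (e)'s conditions are all satisfied: the structure's footprint is 130 sq ft, less than the 150 sq ft limit; a current Class 1 Approval is held. As to paragraphs (i)–(n): (i) operates (a current Tier D Declaration is held), but is set aside by (j): (j) operates against (i): the lot is in a historic district. (k) would limit (j) — a current Class 3 Registration is held — but (l) sets (k) aside: (l) operates against (k): a home-based business operates on the lot. (m) is triggered (the coverage ratio is 21%, less than the 31% limit), but is displaced by (n): (n) is engaged — a current Provisional Declaration is held. Exception (e) stands.

No — exception (e) applies; Chen does not need a building permit.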